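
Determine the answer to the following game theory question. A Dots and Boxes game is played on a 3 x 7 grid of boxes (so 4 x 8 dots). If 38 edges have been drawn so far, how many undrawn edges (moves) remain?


Grid: 3 x 7 boxes, i.e. 4 rows and 8 columns of dots.
Horizontal edges: (rows + 1) * cols = 4 * 7 = 28
Vertical edges: rows * (cols + 1) = 3 * 8 = 24
Total edges: 28 + 24 = 52
Edges drawn: 38
Remaining: 52 - 38 = 14

14


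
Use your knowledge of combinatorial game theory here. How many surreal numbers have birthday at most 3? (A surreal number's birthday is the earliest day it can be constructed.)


Day 0: {|} = 0 is born. Count = 1.
Day n: the number of surreal numbers born by day n is 2^(n+1) - 1.
By day 0: 2^1 - 1 = 1
By day 1: 2^2 - 1 = 3
By day 2: 2^3 - 1 = 7
By day 3: 2^4 - 1 = 15
By day 3: 15 surreal numbers.

15


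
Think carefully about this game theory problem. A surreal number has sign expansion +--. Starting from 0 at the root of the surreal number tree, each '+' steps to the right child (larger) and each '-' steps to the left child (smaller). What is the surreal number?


Sign expansion: +--
Rule: track bounds (lo, hi), initially (-inf, +inf). On '+', the current value becomes lo and we move to the simplest number in (value, hi): value + 1 if hi = +inf, otherwise the midpoint (value + hi)/2. On '-', the current value becomes hi and we move to value - 1 if lo = -inf, otherwise the midpoint (lo + value)/2.
Start at 0.
Step 1: sign = +, move right. Bounds: (0, +inf). Value = 1
Step 2: sign = -, move left. Bounds: (0, 1). Value = 1/2
Step 3: sign = -, move left. Bounds: (0, 1/2). Value = 1/4
The surreal number with sign expansion +-- is 1/4.

1/4


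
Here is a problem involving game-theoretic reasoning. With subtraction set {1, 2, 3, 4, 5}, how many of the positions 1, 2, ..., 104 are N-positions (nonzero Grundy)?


Subtraction set S = {1, 2, 3, 4, 5}, so G(n) = n mod 6.
G(n) = 0 when n is a multiple of 6.
Multiples of 6 in [1, 104]: 17
N-positions (nonzero Grundy) = 104 - 17 = 87

87


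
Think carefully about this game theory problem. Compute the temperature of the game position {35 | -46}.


The game is {35 | -46}, a switch {a | b} with numbers a > b.
Cooling {a | b} by t gives {a - t | b + t}, which stops being hot when a - t = b + t, i.e. at t = (a - b)/2. So the temperature of a switch is (a - b)/2.
Temperature = (Left option - Right option) / 2
= (35 - (-46)) / 2
= 81 / 2
= 81/2

81/2


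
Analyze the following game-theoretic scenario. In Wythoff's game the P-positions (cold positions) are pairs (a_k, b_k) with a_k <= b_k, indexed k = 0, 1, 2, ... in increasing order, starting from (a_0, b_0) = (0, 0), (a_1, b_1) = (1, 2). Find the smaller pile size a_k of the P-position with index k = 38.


By Wythoff's theorem, a_k = floor(k * phi) and b_k = floor(k * phi^2) = a_k + k, where phi = (1 + sqrt(5))/2 is the golden ratio.
phi = (1 + sqrt(5))/2 = 1.618034
k = 38
k * phi = 38 * 1.618034 = 61.485292
a_38 = floor(k * phi) = 61

61


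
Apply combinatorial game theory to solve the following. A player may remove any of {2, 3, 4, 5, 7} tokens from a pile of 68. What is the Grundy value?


The subtraction set is S = {2, 3, 4, 5, 7}.
G(k) = mex{ G(k - s) : s in S, s <= k }. We compute iteratively: G(0) = 0.
G(1) = mex({}) = 0
G(2) = mex({0}) = 1
G(3) = mex({0}) = 1
G(4) = mex({0, 1}) = 2
G(5) = mex({0, 1}) = 2
G(6) = mex({0, 1, 2}) = 3
G(7) = mex({0, 1, 2}) = 3
G(8) = mex({0, 1, 2, 3}) = 4
G(9) = mex({1, 2, 3}) = 0
G(10) = mex({1, 2, 3, 4}) = 0
G(11) = mex({0, 2, 3, 4}) = 1
G(12) = mex({0, 2, 3, 4}) = 1
G(13) = mex({0, 1, 3, 4}) = 2
G(14) = mex({0, 1, 3}) = 2
G(15) = mex({0, 1, 2, 4}) = 3
Observe that G(9)..G(15) = 0, 0, 1, 1, 2, 2, 3 repeats G(0)..G(6) = 0, 0, 1, 1, 2, 2, 3.
For k >= max(S) = 7, G(k) is determined by the previous 7 values G(k-7)..G(k-1); a window of 7 consecutive values has recurred shifted by 9, so by induction G(k + 9) = G(k) for all k >= 0: the sequence is periodic from the start with period 9.
One period: G(0..8) = 0, 0, 1, 1, 2, 2, 3, 3, 4.
68 mod 9 = 5, so G(68) = G(5) = 2.

2


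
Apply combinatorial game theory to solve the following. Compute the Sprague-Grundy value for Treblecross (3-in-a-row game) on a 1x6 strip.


Treblecross: place X on empty cells; 3-in-a-row wins.
Playing within two cells of an existing X lets the opponent win at once, so sensible play treats the cells i-2..i+2 around each X as dead. The player left with no safe cell loses, so this is a normal-play take-away game on strips of safe cells.
Placing X at cell i (0-indexed) of a strip of k safe cells leaves independent strips of sizes max(0, i-2) and max(0, k-i-3). Hence G(k) = mex{ G(max(0,i-2)) XOR G(max(0,k-i-3)) : 0 <= i < k }, with G(0) = 0.
G(1): splits (0,0):0^0=0 -> mex({0}) = 1
G(2): splits (0,0):0^0=0 -> mex({0}) = 1
G(3): splits (0,0):0^0=0 -> mex({0}) = 1
G(4): splits (0,1):0^1=1 (0,0):0^0=0 -> mex({0, 1}) = 2
G(5): splits (0,2):0^1=1 (0,1):0^1=1 (0,0):0^0=0 -> mex({0, 1}) = 2
G(6) = mex({1}) = 0
Therefore G(6) = 0.

0


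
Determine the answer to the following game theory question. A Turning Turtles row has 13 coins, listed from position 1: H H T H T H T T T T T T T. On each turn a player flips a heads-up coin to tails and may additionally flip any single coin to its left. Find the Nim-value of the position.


Coins: H H T H T H T T T T T T T
Key fact: a single head at position k behaves exactly like a Nim heap of size k (turning it to T and optionally flipping a coin at j < k corresponds to moving the heap from k to j, or to 0), and heads combine as a disjunctive sum (two heads at the same place would cancel, matching j XOR j = 0). So the Nim-value is the XOR of the 1-indexed positions of the heads.
Face-up positions (1-indexed): [1, 2, 4, 6]
XOR 0 with 1: 0 XOR 1 = 1
XOR 1 with 2: 1 XOR 2 = 3
XOR 3 with 4: 3 XOR 4 = 7
XOR 7 with 6: 7 XOR 6 = 1
Nim-value = 1

1


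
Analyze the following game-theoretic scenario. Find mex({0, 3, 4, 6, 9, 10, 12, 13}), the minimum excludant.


Set = {0, 3, 4, 6, 9, 10, 12, 13}
0 is in the set.
1 is NOT in the set. This is the mex.
mex = 1

1


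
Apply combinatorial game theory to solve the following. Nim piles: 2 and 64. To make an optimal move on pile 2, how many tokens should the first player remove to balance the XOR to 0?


Piles: 2 and 64
Current XOR: 2 XOR 64 = 66 (non-zero, so this is an N-position).
To make the XOR zero, we need to find a move that balances the piles.
For pile 2 (size 64): target = 64 XOR 66 = 2
We reduce pile 2 from 64 to 2.
Tokens removed: 64 - 2 = 62
Verification: 2 XOR 2 = 0

62


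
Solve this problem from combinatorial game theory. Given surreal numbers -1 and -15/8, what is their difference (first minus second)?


x = -1, y = -15/8
Converting to common denominator: 8
x = -8/8, y = -15/8
x - y = -1 - -15/8 = 7/8

7/8


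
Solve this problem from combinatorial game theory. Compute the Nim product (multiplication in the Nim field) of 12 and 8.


Nim multiplication is bilinear over XOR: (u XOR v) * w = (u*w) XOR (v*w).
So we split each operand into its bit components and XOR the pairwise Nim products.
12 = 4 + 8 (as XOR of powers of 2).
8 = 8 (as XOR of powers of 2).
Using the standard Nim-product table on single bits:
  2*2 = 3,   2*4 = 8,   2*8 = 12,
  4*4 = 6,   4*8 = 11,  8*8 = 13,
and  1*x = x (identity), k*l = l*k (commutative).
Pairwise Nim products:
  4 * 8 = 11
  8 * 8 = 13
XOR them: 11 XOR 13 = 6.
Result: 12 * 8 = 6 (in Nim).

6


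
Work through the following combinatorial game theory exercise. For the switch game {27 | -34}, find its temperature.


The game is {27 | -34}, a switch {a | b} with numbers a > b.
Cooling {a | b} by t gives {a - t | b + t}, which stops being hot when a - t = b + t, i.e. at t = (a - b)/2. So the temperature of a switch is (a - b)/2.
Temperature = (Left option - Right option) / 2
= (27 - (-34)) / 2
= 61 / 2
= 61/2

61/2


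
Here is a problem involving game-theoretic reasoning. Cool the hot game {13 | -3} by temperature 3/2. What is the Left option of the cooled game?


Original game: {13 | -3} (a switch {a | b} with a > b).
Cooling by t (for t below the temperature (a - b)/2 = 8) taxes each move by t: {a | b} cooled by t is {a - t | b + t}.
Cooling amount: t = 3/2
Cooled Left option: 13 - 3/2 = 23/2
Cooled Right option: -3 + 3/2 = -3/2
Cooled game: {23/2 | -3/2}
Left option = 23/2

23/2


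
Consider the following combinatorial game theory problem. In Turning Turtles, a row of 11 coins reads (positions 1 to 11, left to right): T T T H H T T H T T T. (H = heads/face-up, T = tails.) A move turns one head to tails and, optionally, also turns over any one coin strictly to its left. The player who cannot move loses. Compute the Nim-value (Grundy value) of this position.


Coins: T T T H H T T H T T T
Key fact: a single head at position k behaves exactly like a Nim heap of size k (turning it to T and optionally flipping a coin at j < k corresponds to moving the heap from k to j, or to 0), and heads combine as a disjunctive sum (two heads at the same place would cancel, matching j XOR j = 0). So the Nim-value is the XOR of the 1-indexed positions of the heads.
Face-up positions (1-indexed): [4, 5, 8]
XOR 0 with 4: 0 XOR 4 = 4
XOR 4 with 5: 4 XOR 5 = 1
XOR 1 with 8: 1 XOR 8 = 9
Nim-value = 9

9


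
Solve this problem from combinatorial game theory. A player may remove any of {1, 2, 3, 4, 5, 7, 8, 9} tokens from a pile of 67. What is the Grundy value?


The subtraction set is S = {1, 2, 3, 4, 5, 7, 8, 9}.
G(k) = mex{ G(k - s) : s in S, s <= k }. We compute iteratively: G(0) = 0.
G(1) = mex({0}) = 1
G(2) = mex({0, 1}) = 2
G(3) = mex({0, 1, 2}) = 3
G(4) = mex({0, 1, 2, 3}) = 4
G(5) = mex({0, 1, 2, 3, 4}) = 5
G(6) = mex({1, 2, 3, 4, 5}) = 0
G(7) = mex({0, 2, 3, 4, 5}) = 1
G(8) = mex({0, 1, 3, 4, 5}) = 2
G(9) = mex({0, 1, 2, 4, 5}) = 3
G(10) = mex({0, 1, 2, 3, 5}) = 4
G(11) = mex({0, 1, 2, 3, 4}) = 5
G(12) = mex({1, 2, 3, 4, 5}) = 0
G(13) = mex({0, 2, 3, 4, 5}) = 1
G(14) = mex({0, 1, 3, 4, 5}) = 2
Observe that G(6)..G(14) = 0, 1, 2, 3, 4, 5, 0, 1, 2 repeats G(0)..G(8) = 0, 1, 2, 3, 4, 5, 0, 1, 2.
For k >= max(S) = 9, G(k) is determined by the previous 9 values G(k-9)..G(k-1); a window of 9 consecutive values has recurred shifted by 6, so by induction G(k + 6) = G(k) for all k >= 0: the sequence is periodic from the start with period 6.
One period: G(0..5) = 0, 1, 2, 3, 4, 5.
67 mod 6 = 1, so G(67) = G(1) = 1.

1


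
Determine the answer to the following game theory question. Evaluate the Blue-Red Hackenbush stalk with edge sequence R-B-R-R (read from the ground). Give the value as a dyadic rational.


Edges (from ground): R-B-R-R
By Berlekamp's sign-expansion rule, a Blue-Red Hackenbush stalk has the value of the surreal number whose sign sequence is the edge sequence with B -> + and R -> -.
Sign sequence: -+--
Trace the sign expansion in the surreal number tree, starting from 0:
Edge 1: R (sign -) -> bounds (-inf, 0), value = -1
Edge 2: B (sign +) -> bounds (-1, 0), value = -1/2
Edge 3: R (sign -) -> bounds (-1, -1/2), value = -3/4
Edge 4: R (sign -) -> bounds (-1, -3/4), value = -7/8
Game value = -7/8

-7/8


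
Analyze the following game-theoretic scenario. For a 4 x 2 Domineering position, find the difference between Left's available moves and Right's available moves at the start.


Board is 4 x 2 (rows x cols).
Left (vertical) placements: (rows-1) * cols = 3 * 2 = 6
Right (horizontal) placements: rows * (cols-1) = 4 * 1 = 4
Advantage = Left - Right = 6 - 4 = 2

2


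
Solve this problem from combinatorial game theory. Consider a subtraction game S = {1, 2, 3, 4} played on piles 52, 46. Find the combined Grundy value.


Subtraction set: {1, 2, 3, 4}
For this subtraction set, G(n) = n mod 5 (period = max + 1 = 5).
Pile 1 (size 52): G(52) = 52 mod 5 = 2
Pile 2 (size 46): G(46) = 46 mod 5 = 1
Total Grundy value = XOR of all: 2 XOR 1 = 3

3


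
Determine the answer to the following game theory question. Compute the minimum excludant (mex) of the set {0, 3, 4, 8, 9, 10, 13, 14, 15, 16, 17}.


Set = {0, 3, 4, 8, 9, 10, 13, 14, 15, 16, 17}
0 is in the set.
1 is NOT in the set. This is the mex.
mex = 1

1


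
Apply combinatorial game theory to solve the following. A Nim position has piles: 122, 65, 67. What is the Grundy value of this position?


We need the XOR (exclusive or) of all pile sizes.
After XOR-ing pile 1 (size 122): 0 XOR 122 = 122
After XOR-ing pile 2 (size 65): 122 XOR 65 = 59
After XOR-ing pile 3 (size 67): 59 XOR 67 = 120
The Nim-value of this position is 120.

120


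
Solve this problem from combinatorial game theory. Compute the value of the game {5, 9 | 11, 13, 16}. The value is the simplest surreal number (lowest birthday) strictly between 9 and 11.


Left options: {5, 9}, max = 9
Right options: {11, 13, 16}, min = 11
All options are numbers and max(Left) < min(Right), so by the simplicity theorem the value is the simplest (earliest-born) number strictly between 9 and 11.
The only integer strictly between 9 and 11 is 10.
No non-integer in the interval can be simpler: if x is a non-integer in the interval, then floor(x) or ceil(x) also lies in the interval (the interval contains an integer), and both are proper prefixes of x's sign expansion, i.e. born earlier. So the game value is 10.
Game value = 10

10


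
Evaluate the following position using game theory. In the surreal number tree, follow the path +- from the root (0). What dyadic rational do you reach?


Sign expansion: +-
Rule: track bounds (lo, hi), initially (-inf, +inf). On '+', the current value becomes lo and we move to the simplest number in (value, hi): value + 1 if hi = +inf, otherwise the midpoint (value + hi)/2. On '-', the current value becomes hi and we move to value - 1 if lo = -inf, otherwise the midpoint (lo + value)/2.
Start at 0.
Step 1: sign = +, move right. Bounds: (0, +inf). Value = 1
Step 2: sign = -, move left. Bounds: (0, 1). Value = 1/2
The surreal number with sign expansion +- is 1/2.

1/2


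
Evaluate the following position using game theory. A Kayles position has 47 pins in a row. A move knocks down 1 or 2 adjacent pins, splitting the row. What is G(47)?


Kayles: a move removes 1 or 2 adjacent pins from a contiguous row.
Removing pins from a row of k leaves two independent rows (a, b) with a + b = k - 1 (one pin) or a + b = k - 2 (two pins); an end removal gives a = 0.
By Sprague-Grundy, G(k) = mex{ G(a) XOR G(b) } over all these splits. G(0) = 0.
G(1): splits (0,0):0^0=0 -> mex({0}) = 1
G(2): splits (0,1):0^1=1 (0,0):0^0=0 -> mex({0, 1}) = 2
G(3): splits (0,2):0^2=2 (1,1):1^1=0 (0,1):0^1=1 -> mex({0, 1, 2}) = 3
G(4): splits (0,3):0^3=3 (1,2):1^2=3 (0,2):0^2=2 (1,1):1^1=0 -> mex({0, 2, 3}) = 1
G(5): splits (0,4):0^1=1 (1,3):1^3=2 (2,2):2^2=0 (0,3):0^3=3 (1,2):1^2=3 -> mex({0, 1, 2, 3}) = 4
G(6) = mex({0, 1, 2, 4}) = 3
G(7) = mex({0, 1, 3, 4, 5}) = 2
G(8) = mex({0, 2, 3, 5, 6}) = 1
G(9) = mex({0, 1, 2, 3, 6, 7}) = 4
G(10) = mex({0, 1, 3, 4, 5, 7}) = 2
G(11) = mex({0, 1, 2, 3, 4, 5}) = 6
G(12) = mex({0, 1, 2, 3, 5, 6, 7}) = 4
G(13) = mex({0, 2, 3, 4, 6, 7}) = 1
G(14) = mex({0, 1, 4, 5, 6, 7}) = 2
G(15) = mex({0, 1, 2, 3, 4, 5, 6}) = 7
G(16) = mex({0, 2, 3, 5, 6, 7}) = 1
G(17) = mex({0, 1, 2, 3, 5, 6, 7}) = 4
G(18) = mex({0, 1, 2, 4, 5, 6}) = 3
G(19) = mex({0, 1, 3, 4, 5, 7}) = 2
G(20) = mex({0, 2, 3, 4, 5, 6, 7}) = 1
G(21) = mex({0, 1, 2, 3, 5, 6, 7}) = 4
G(22) = mex({0, 1, 2, 3, 4, 5, 7}) = 6
G(23) = mex({0, 1, 2, 3, 4, 5, 6}) = 7
G(24) = mex({0, 1, 2, 3, 5, 6, 7}) = 4
G(25) = mex({0, 2, 3, 4, 6, 7}) = 1
G(26) = mex({0, 1, 3, 4, 5, 6, 7}) = 2
G(27) = mex({0, 1, 2, 3, 4, 5, 6, 7}) = 8
G(28) = mex({0, 1, 2, 3, 4, 6, 7, 8}) = 5
G(29) = mex({0, 1, 2, 3, 5, 6, 7, 8, 9}) = 4
G(30) = mex({0, 1, 2, 3, 4, 5, 6, 9, 10}) = 7
G(31) = mex({0, 1, 3, 4, 5, 7, 10, 11}) = 2
G(32) = mex({0, 2, 3, 4, 5, 6, 7, 9, 11}) = 1
G(33) = mex({0, 1, 2, 3, 4, 5, 6, 7, 9, 12}) = 8
G(34) = mex({0, 1, 2, 3, 4, 5, 7, 8, 11, 12}) = 6
G(35) = mex({0, 1, 2, 3, 4, 5, 6, 8, 9, 10, 11}) = 7
G(36) = mex({0, 1, 2, 3, 5, 6, 7, 9, 10}) = 4
G(37) = mex({0, 2, 3, 4, 6, 7, 9, 10, 11, 12}) = 1
G(38) = mex({0, 1, 3, 4, 5, 6, 7, 9, 10, 11, 12}) = 2
G(39) = mex({0, 1, 2, 4, 5, 6, 7, 9, 10, 12, 14}) = 3
G(40) = mex({0, 2, 3, 4, 6, 7, 11, 12, 14}) = 1
G(41) = mex({0, 1, 2, 3, 5, 6, 7, 9, 10, 11, 12}) = 4
G(42) = mex({0, 1, 2, 3, 4, 5, 6, 9, 10}) = 7
G(43) = mex({0, 1, 3, 4, 5, 7, 9, 10, 12, 15}) = 2
G(44) = mex({0, 2, 3, 4, 5, 6, 7, 9, 10, 12, 15}) = 1
G(45) = mex({0, 1, 2, 3, 4, 5, 6, 7, 9, 10, 12, 14}) = 8
G(46) = mex({0, 1, 3, 4, 5, 7, 8, 11, 12, 14}) = 2
G(47) = mex({0, 1, 2, 3, 4, 5, 6, 8, 9, 10, 11, 12}) = 7
Therefore G(47) = 7.

7


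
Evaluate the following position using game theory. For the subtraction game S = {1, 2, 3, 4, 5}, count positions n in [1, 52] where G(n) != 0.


Subtraction set S = {1, 2, 3, 4, 5}, so G(n) = n mod 6.
G(n) = 0 when n is a multiple of 6.
Multiples of 6 in [1, 52]: 8
N-positions (nonzero Grundy) = 52 - 8 = 44

44


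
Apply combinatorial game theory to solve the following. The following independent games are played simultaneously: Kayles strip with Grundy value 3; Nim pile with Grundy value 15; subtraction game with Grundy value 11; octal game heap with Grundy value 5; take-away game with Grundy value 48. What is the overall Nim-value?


By the Sprague-Grundy theorem, the Grundy value of a sum of games is the XOR of individual Grundy values.
Kayles strip: Grundy value = 3. Running XOR: 0 XOR 3 = 3
Nim pile: Grundy value = 15. Running XOR: 3 XOR 15 = 12
subtraction game: Grundy value = 11. Running XOR: 12 XOR 11 = 7
octal game heap: Grundy value = 5. Running XOR: 7 XOR 5 = 2
take-away game: Grundy value = 48. Running XOR: 2 XOR 48 = 50
The combined Grundy value is 50.

50


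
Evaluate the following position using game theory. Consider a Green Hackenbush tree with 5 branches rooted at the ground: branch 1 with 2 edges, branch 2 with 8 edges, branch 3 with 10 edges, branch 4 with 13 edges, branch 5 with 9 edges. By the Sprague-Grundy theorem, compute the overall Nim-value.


The tree has 5 branches from the ground vertex.
In Green Hackenbush, the Nim-value of a simple path of length k is k.
Branch 1: length 2, Nim-value = 2
Branch 2: length 8, Nim-value = 8
Branch 3: length 10, Nim-value = 10
Branch 4: length 13, Nim-value = 13
Branch 5: length 9, Nim-value = 9
Total Nim-value = XOR of all branch values:
0 XOR 2 = 2
2 XOR 8 = 10
10 XOR 10 = 0
0 XOR 13 = 13
13 XOR 9 = 4
Nim-value of the tree = 4

4


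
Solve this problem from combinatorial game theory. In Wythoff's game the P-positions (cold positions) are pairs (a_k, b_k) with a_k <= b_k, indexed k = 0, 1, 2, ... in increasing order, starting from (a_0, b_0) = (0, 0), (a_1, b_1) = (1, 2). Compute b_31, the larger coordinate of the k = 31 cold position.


By Wythoff's theorem, a_k = floor(k * phi) and b_k = floor(k * phi^2) = a_k + k, where phi = (1 + sqrt(5))/2 is the golden ratio.
phi = (1 + sqrt(5))/2 = 1.618034
phi^2 = phi + 1 = 2.618034
k = 31
k * phi^2 = 31 * 2.618034 = 81.159054
b_31 = floor(k * phi^2) = 81 (check: a_31 + k = 50 + 31 = 81)

81


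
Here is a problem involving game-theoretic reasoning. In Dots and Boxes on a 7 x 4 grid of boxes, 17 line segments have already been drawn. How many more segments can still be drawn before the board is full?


Grid: 7 x 4 boxes, i.e. 8 rows and 5 columns of dots.
Horizontal edges: (rows + 1) * cols = 8 * 4 = 32
Vertical edges: rows * (cols + 1) = 7 * 5 = 35
Total edges: 32 + 35 = 67
Edges drawn: 17
Remaining: 67 - 17 = 50

50


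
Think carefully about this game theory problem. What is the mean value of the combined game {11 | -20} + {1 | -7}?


G1 = {11 | -20}, G2 = {1 | -7}
Each is a switch {a | b} with numbers a > b; its mean value is (a + b)/2, and mean value is additive over game sums: m(G1 + G2) = m(G1) + m(G2).
Mean of G1 = (11 + (-20))/2 = -9/2 = -9/2
Mean of G2 = (1 + (-7))/2 = -6/2 = -3
Mean of G1 + G2 = -9/2 + -3 = -15/2

-15/2


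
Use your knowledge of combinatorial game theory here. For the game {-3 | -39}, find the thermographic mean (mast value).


Game = {-3 | -39}, a switch {a | b} with numbers a > b.
Its thermograph has left wall a - t and right wall b + t, which meet at t = (a - b)/2, where both equal (a + b)/2. So the mast (mean value) is at (a + b)/2.
Mean = (-3 + (-39))/2 = -42/2 = -21

-21


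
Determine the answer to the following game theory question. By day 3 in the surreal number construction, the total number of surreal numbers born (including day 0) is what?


Day 0: {|} = 0 is born. Count = 1.
Day n: the number of surreal numbers born by day n is 2^(n+1) - 1.
By day 0: 2^1 - 1 = 1
By day 1: 2^2 - 1 = 3
By day 2: 2^3 - 1 = 7
By day 3: 2^4 - 1 = 15
By day 3: 15 surreal numbers.

15


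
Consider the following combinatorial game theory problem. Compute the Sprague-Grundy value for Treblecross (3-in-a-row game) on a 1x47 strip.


Treblecross: place X on empty cells; 3-in-a-row wins.
Playing within two cells of an existing X lets the opponent win at once, so sensible play treats the cells i-2..i+2 around each X as dead. The player left with no safe cell loses, so this is a normal-play take-away game on strips of safe cells.
Placing X at cell i (0-indexed) of a strip of k safe cells leaves independent strips of sizes max(0, i-2) and max(0, k-i-3). Hence G(k) = mex{ G(max(0,i-2)) XOR G(max(0,k-i-3)) : 0 <= i < k }, with G(0) = 0.
G(1): splits (0,0):0^0=0 -> mex({0}) = 1
G(2): splits (0,0):0^0=0 -> mex({0}) = 1
G(3): splits (0,0):0^0=0 -> mex({0}) = 1
G(4): splits (0,1):0^1=1 (0,0):0^0=0 -> mex({0, 1}) = 2
G(5): splits (0,2):0^1=1 (0,1):0^1=1 (0,0):0^0=0 -> mex({0, 1}) = 2
G(6) = mex({1}) = 0
G(7) = mex({0, 1, 2}) = 3
G(8) = mex({0, 1, 2}) = 3
G(9) = mex({0, 2}) = 1
G(10) = mex({0, 2, 3}) = 1
G(11) = mex({0, 3}) = 1
G(12) = mex({1, 3}) = 0
G(13) = mex({0, 1, 2, 3}) = 4
G(14) = mex({0, 1, 2}) = 3
G(15) = mex({0, 1, 2}) = 3
G(16) = mex({0, 1, 2, 4}) = 3
G(17) = mex({0, 1, 3, 4}) = 2
G(18) = mex({0, 1, 3, 4}) = 2
G(19) = mex({0, 1, 3, 5}) = 2
G(20) = mex({0, 1, 2, 3, 5}) = 4
G(21) = mex({0, 1, 2, 3, 5}) = 4
G(22) = mex({1, 2, 6}) = 0
G(23) = mex({0, 1, 2, 3, 4, 6}) = 5
G(24) = mex({0, 1, 2, 3, 4}) = 5
G(25) = mex({0, 1, 3, 4, 7}) = 2
G(26) = mex({0, 1, 3, 4, 5, 7}) = 2
G(27) = mex({0, 1, 3, 5}) = 2
G(28) = mex({0, 1, 2, 5}) = 3
G(29) = mex({0, 1, 2, 4, 5, 6}) = 3
G(30) = mex({1, 2, 4, 6}) = 0
G(31) = mex({0, 1, 2, 3, 4, 6}) = 5
G(32) = mex({1, 2, 3, 4, 7}) = 0
G(33) = mex({0, 3, 7}) = 1
G(34) = mex({0, 2, 3, 5, 7}) = 1
G(35) = mex({0, 2, 3, 5, 6}) = 1
G(36) = mex({0, 1, 2, 5, 6}) = 3
G(37) = mex({0, 1, 2, 4, 5, 6}) = 3
G(38) = mex({0, 1, 2, 4}) = 3
G(39) = mex({0, 1, 2, 3, 4, 7}) = 5
G(40) = mex({0, 1, 2, 3, 4, 5, 7}) = 6
G(41) = mex({0, 1, 2, 3, 5, 7}) = 4
G(42) = mex({0, 1, 2, 3, 5, 6, 7}) = 4
G(43) = mex({0, 2, 3, 5, 6}) = 1
G(44) = mex({1, 2, 3, 4, 5, 6}) = 0
G(45) = mex({0, 1, 2, 3, 4, 6, 7}) = 5
G(46) = mex({0, 1, 2, 3, 4, 7}) = 5
G(47) = mex({0, 1, 2, 3, 4, 5, 7}) = 6
Therefore G(47) = 6.

6


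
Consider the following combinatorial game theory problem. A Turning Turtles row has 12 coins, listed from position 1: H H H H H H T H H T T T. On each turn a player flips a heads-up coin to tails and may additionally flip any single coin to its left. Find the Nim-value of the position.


Coins: H H H H H H T H H T T T
Key fact: a single head at position k behaves exactly like a Nim heap of size k (turning it to T and optionally flipping a coin at j < k corresponds to moving the heap from k to j, or to 0), and heads combine as a disjunctive sum (two heads at the same place would cancel, matching j XOR j = 0). So the Nim-value is the XOR of the 1-indexed positions of the heads.
Face-up positions (1-indexed): [1, 2, 3, 4, 5, 6, 8, 9]
XOR 0 with 1: 0 XOR 1 = 1
XOR 1 with 2: 1 XOR 2 = 3
XOR 3 with 3: 3 XOR 3 = 0
XOR 0 with 4: 0 XOR 4 = 4
XOR 4 with 5: 4 XOR 5 = 1
XOR 1 with 6: 1 XOR 6 = 7
XOR 7 with 8: 7 XOR 8 = 15
XOR 15 with 9: 15 XOR 9 = 6
Nim-value = 6

6


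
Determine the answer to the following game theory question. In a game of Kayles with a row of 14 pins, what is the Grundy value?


Kayles: a move removes 1 or 2 adjacent pins from a contiguous row.
Removing pins from a row of k leaves two independent rows (a, b) with a + b = k - 1 (one pin) or a + b = k - 2 (two pins); an end removal gives a = 0.
By Sprague-Grundy, G(k) = mex{ G(a) XOR G(b) } over all these splits. G(0) = 0.
G(1): splits (0,0):0^0=0 -> mex({0}) = 1
G(2): splits (0,1):0^1=1 (0,0):0^0=0 -> mex({0, 1}) = 2
G(3): splits (0,2):0^2=2 (1,1):1^1=0 (0,1):0^1=1 -> mex({0, 1, 2}) = 3
G(4): splits (0,3):0^3=3 (1,2):1^2=3 (0,2):0^2=2 (1,1):1^1=0 -> mex({0, 2, 3}) = 1
G(5): splits (0,4):0^1=1 (1,3):1^3=2 (2,2):2^2=0 (0,3):0^3=3 (1,2):1^2=3 -> mex({0, 1, 2, 3}) = 4
G(6) = mex({0, 1, 2, 4}) = 3
G(7) = mex({0, 1, 3, 4, 5}) = 2
G(8) = mex({0, 2, 3, 5, 6}) = 1
G(9) = mex({0, 1, 2, 3, 6, 7}) = 4
G(10) = mex({0, 1, 3, 4, 5, 7}) = 2
G(11) = mex({0, 1, 2, 3, 4, 5}) = 6
G(12) = mex({0, 1, 2, 3, 5, 6, 7}) = 4
G(13) = mex({0, 2, 3, 4, 6, 7}) = 1
G(14) = mex({0, 1, 4, 5, 6, 7}) = 2
Therefore G(14) = 2.

2


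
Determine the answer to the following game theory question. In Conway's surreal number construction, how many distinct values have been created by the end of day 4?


Day 0: {|} = 0 is born. Count = 1.
Day n: the number of surreal numbers born by day n is 2^(n+1) - 1.
By day 0: 2^1 - 1 = 1
By day 1: 2^2 - 1 = 3
By day 2: 2^3 - 1 = 7
By day 3: 2^4 - 1 = 15
By day 4: 2^5 - 1 = 31
By day 4: 31 surreal numbers.

31


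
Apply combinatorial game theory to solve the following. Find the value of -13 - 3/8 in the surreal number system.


x = -13, y = 3/8
Converting to common denominator: 8
x = -104/8, y = 3/8
x - y = -13 - 3/8 = -107/8

-107/8


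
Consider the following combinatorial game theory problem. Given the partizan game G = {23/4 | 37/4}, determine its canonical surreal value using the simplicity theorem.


Left options: {23/4}, max = 23/4
Right options: {37/4}, min = 37/4
All options are numbers and max(Left) < min(Right), so by the simplicity theorem the value is the simplest (earliest-born) number strictly between 23/4 and 37/4.
Integers 6 through 9 all lie strictly between 23/4 and 37/4.
Among integers, the simplest (lowest birthday = smallest |n|; 0 is born on day 0, +-n on day n) is 6.
No non-integer in the interval can be simpler: if x is a non-integer in the interval, then floor(x) or ceil(x) also lies in the interval (the interval contains an integer), and both are proper prefixes of x's sign expansion, i.e. born earlier. So the game value is 6.
Game value = 6

6


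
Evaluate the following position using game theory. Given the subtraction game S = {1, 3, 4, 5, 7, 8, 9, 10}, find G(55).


The subtraction set is S = {1, 3, 4, 5, 7, 8, 9, 10}.
G(k) = mex{ G(k - s) : s in S, s <= k }. We compute iteratively: G(0) = 0.
G(1) = mex({0}) = 1
G(2) = mex({1}) = 0
G(3) = mex({0}) = 1
G(4) = mex({0, 1}) = 2
G(5) = mex({0, 1, 2}) = 3
G(6) = mex({0, 1, 3}) = 2
G(7) = mex({0, 1, 2}) = 3
G(8) = mex({0, 1, 2, 3}) = 4
G(9) = mex({0, 1, 2, 3, 4}) = 5
G(10) = mex({0, 1, 2, 3, 5}) = 4
G(11) = mex({0, 1, 2, 3, 4}) = 5
G(12) = mex({0, 1, 2, 3, 4, 5}) = 6
G(13) = mex({1, 2, 3, 4, 5, 6}) = 0
G(14) = mex({0, 2, 3, 4, 5}) = 1
G(15) = mex({1, 2, 3, 4, 5, 6}) = 0
G(16) = mex({0, 2, 3, 4, 5, 6}) = 1
G(17) = mex({0, 1, 3, 4, 5, 6}) = 2
G(18) = mex({0, 1, 2, 4, 5}) = 3
G(19) = mex({0, 1, 3, 4, 5, 6}) = 2
G(20) = mex({0, 1, 2, 4, 5, 6}) = 3
G(21) = mex({0, 1, 2, 3, 5, 6}) = 4
G(22) = mex({0, 1, 2, 3, 4, 6}) = 5
Observe that G(13)..G(22) = 0, 1, 0, 1, 2, 3, 2, 3, 4, 5 repeats G(0)..G(9) = 0, 1, 0, 1, 2, 3, 2, 3, 4, 5.
For k >= max(S) = 10, G(k) is determined by the previous 10 values G(k-10)..G(k-1); a window of 10 consecutive values has recurred shifted by 13, so by induction G(k + 13) = G(k) for all k >= 0: the sequence is periodic from the start with period 13.
One period: G(0..12) = 0, 1, 0, 1, 2, 3, 2, 3, 4, 5, 4, 5, 6.
55 mod 13 = 3, so G(55) = G(3) = 1.

1


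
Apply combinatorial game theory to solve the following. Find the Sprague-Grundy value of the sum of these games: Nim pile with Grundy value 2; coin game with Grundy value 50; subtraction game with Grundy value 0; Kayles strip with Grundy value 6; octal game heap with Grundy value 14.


By the Sprague-Grundy theorem, the Grundy value of a sum of games is the XOR of individual Grundy values.
Nim pile: Grundy value = 2. Running XOR: 0 XOR 2 = 2
coin game: Grundy value = 50. Running XOR: 2 XOR 50 = 48
subtraction game: Grundy value = 0. Running XOR: 48 XOR 0 = 48
Kayles strip: Grundy value = 6. Running XOR: 48 XOR 6 = 54
octal game heap: Grundy value = 14. Running XOR: 54 XOR 14 = 56
The combined Grundy value is 56.

56


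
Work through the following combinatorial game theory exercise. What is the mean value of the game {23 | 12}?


Game = {23 | 12}, a switch {a | b} with numbers a > b.
Its thermograph has left wall a - t and right wall b + t, which meet at t = (a - b)/2, where both equal (a + b)/2. So the mast (mean value) is at (a + b)/2.
Mean = (23 + (12))/2 = 35/2 = 35/2

35/2


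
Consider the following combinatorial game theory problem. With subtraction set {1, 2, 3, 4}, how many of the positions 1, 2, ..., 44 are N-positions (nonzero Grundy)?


Subtraction set S = {1, 2, 3, 4}, so G(n) = n mod 5.
G(n) = 0 when n is a multiple of 5.
Multiples of 5 in [1, 44]: 8
N-positions (nonzero Grundy) = 44 - 8 = 36

36


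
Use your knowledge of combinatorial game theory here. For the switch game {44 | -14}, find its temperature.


The game is {44 | -14}, a switch {a | b} with numbers a > b.
Cooling {a | b} by t gives {a - t | b + t}, which stops being hot when a - t = b + t, i.e. at t = (a - b)/2. So the temperature of a switch is (a - b)/2.
Temperature = (Left option - Right option) / 2
= (44 - (-14)) / 2
= 58 / 2
= 29

29


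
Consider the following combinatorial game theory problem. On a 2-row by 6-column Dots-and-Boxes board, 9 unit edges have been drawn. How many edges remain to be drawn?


Grid: 2 x 6 boxes, i.e. 3 rows and 7 columns of dots.
Horizontal edges: (rows + 1) * cols = 3 * 6 = 18
Vertical edges: rows * (cols + 1) = 2 * 7 = 14
Total edges: 18 + 14 = 32
Edges drawn: 9
Remaining: 32 - 9 = 23

23


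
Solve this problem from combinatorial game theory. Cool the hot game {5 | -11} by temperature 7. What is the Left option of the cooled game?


Original game: {5 | -11} (a switch {a | b} with a > b).
Cooling by t (for t below the temperature (a - b)/2 = 8) taxes each move by t: {a | b} cooled by t is {a - t | b + t}.
Cooling amount: t = 7
Cooled Left option: 5 - 7 = -2
Cooled Right option: -11 + 7 = -4
Cooled game: {-2 | -4}
Left option = -2

-2


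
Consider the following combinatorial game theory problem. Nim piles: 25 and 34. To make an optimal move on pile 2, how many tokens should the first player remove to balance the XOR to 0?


Piles: 25 and 34
Current XOR: 25 XOR 34 = 59 (non-zero, so this is an N-position).
To make the XOR zero, we need to find a move that balances the piles.
For pile 2 (size 34): target = 34 XOR 59 = 25
We reduce pile 2 from 34 to 25.
Tokens removed: 34 - 25 = 9
Verification: 25 XOR 25 = 0

9


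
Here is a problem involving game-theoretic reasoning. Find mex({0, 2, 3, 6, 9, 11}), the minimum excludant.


Set = {0, 2, 3, 6, 9, 11}
0 is in the set.
1 is NOT in the set. This is the mex.
mex = 1

1


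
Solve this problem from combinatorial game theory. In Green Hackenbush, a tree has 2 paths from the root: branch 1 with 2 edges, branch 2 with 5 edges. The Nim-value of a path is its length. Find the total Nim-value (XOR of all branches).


The tree has 2 branches from the ground vertex.
In Green Hackenbush, the Nim-value of a simple path of length k is k.
Branch 1: length 2, Nim-value = 2
Branch 2: length 5, Nim-value = 5
Total Nim-value = XOR of all branch values:
0 XOR 2 = 2
2 XOR 5 = 7
Nim-value of the tree = 7

7


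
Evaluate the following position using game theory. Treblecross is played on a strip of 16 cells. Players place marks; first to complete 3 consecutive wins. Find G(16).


Treblecross: place X on empty cells; 3-in-a-row wins.
Playing within two cells of an existing X lets the opponent win at once, so sensible play treats the cells i-2..i+2 around each X as dead. The player left with no safe cell loses, so this is a normal-play take-away game on strips of safe cells.
Placing X at cell i (0-indexed) of a strip of k safe cells leaves independent strips of sizes max(0, i-2) and max(0, k-i-3). Hence G(k) = mex{ G(max(0,i-2)) XOR G(max(0,k-i-3)) : 0 <= i < k }, with G(0) = 0.
G(1): splits (0,0):0^0=0 -> mex({0}) = 1
G(2): splits (0,0):0^0=0 -> mex({0}) = 1
G(3): splits (0,0):0^0=0 -> mex({0}) = 1
G(4): splits (0,1):0^1=1 (0,0):0^0=0 -> mex({0, 1}) = 2
G(5): splits (0,2):0^1=1 (0,1):0^1=1 (0,0):0^0=0 -> mex({0, 1}) = 2
G(6) = mex({1}) = 0
G(7) = mex({0, 1, 2}) = 3
G(8) = mex({0, 1, 2}) = 3
G(9) = mex({0, 2}) = 1
G(10) = mex({0, 2, 3}) = 1
G(11) = mex({0, 3}) = 1
G(12) = mex({1, 3}) = 0
G(13) = mex({0, 1, 2, 3}) = 4
G(14) = mex({0, 1, 2}) = 3
G(15) = mex({0, 1, 2}) = 3
G(16) = mex({0, 1, 2, 4}) = 3
Therefore G(16) = 3.

3


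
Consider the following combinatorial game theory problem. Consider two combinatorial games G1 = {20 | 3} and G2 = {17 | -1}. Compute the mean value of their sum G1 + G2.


G1 = {20 | 3}, G2 = {17 | -1}
Each is a switch {a | b} with numbers a > b; its mean value is (a + b)/2, and mean value is additive over game sums: m(G1 + G2) = m(G1) + m(G2).
Mean of G1 = (20 + (3))/2 = 23/2 = 23/2
Mean of G2 = (17 + (-1))/2 = 16/2 = 8
Mean of G1 + G2 = 23/2 + 8 = 39/2

39/2


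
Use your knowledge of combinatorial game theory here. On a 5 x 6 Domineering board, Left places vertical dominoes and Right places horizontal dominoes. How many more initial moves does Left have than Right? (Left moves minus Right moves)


Board is 5 x 6 (rows x cols).
Left (vertical) placements: (rows-1) * cols = 4 * 6 = 24
Right (horizontal) placements: rows * (cols-1) = 5 * 5 = 25
Advantage = Left - Right = 24 - 25 = -1

-1


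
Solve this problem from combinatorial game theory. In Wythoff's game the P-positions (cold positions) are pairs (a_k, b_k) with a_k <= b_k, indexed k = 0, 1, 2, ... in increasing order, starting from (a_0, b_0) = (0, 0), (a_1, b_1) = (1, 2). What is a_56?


By Wythoff's theorem, a_k = floor(k * phi) and b_k = floor(k * phi^2) = a_k + k, where phi = (1 + sqrt(5))/2 is the golden ratio.
phi = (1 + sqrt(5))/2 = 1.618034
k = 56
k * phi = 56 * 1.618034 = 90.609903
a_56 = floor(k * phi) = 90

90


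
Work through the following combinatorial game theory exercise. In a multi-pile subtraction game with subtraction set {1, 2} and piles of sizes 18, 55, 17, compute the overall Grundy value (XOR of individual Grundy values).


Subtraction set: {1, 2}
For this subtraction set, G(n) = n mod 3 (period = max + 1 = 3).
Pile 1 (size 18): G(18) = 18 mod 3 = 0
Pile 2 (size 55): G(55) = 55 mod 3 = 1
Pile 3 (size 17): G(17) = 17 mod 3 = 2
Total Grundy value = XOR of all: 0 XOR 1 XOR 2 = 3

3


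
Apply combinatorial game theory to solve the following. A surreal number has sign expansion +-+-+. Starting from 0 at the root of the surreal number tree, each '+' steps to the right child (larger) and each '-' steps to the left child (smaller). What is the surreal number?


Sign expansion: +-+-+
Rule: track bounds (lo, hi), initially (-inf, +inf). On '+', the current value becomes lo and we move to the simplest number in (value, hi): value + 1 if hi = +inf, otherwise the midpoint (value + hi)/2. On '-', the current value becomes hi and we move to value - 1 if lo = -inf, otherwise the midpoint (lo + value)/2.
Start at 0.
Step 1: sign = +, move right. Bounds: (0, +inf). Value = 1
Step 2: sign = -, move left. Bounds: (0, 1). Value = 1/2
Step 3: sign = +, move right. Bounds: (1/2, 1). Value = 3/4
Step 4: sign = -, move left. Bounds: (1/2, 3/4). Value = 5/8
Step 5: sign = +, move right. Bounds: (5/8, 3/4). Value = 11/16
The surreal number with sign expansion +-+-+ is 11/16.

11/16


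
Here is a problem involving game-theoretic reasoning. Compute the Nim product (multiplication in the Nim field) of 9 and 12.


Nim multiplication is bilinear over XOR: (u XOR v) * w = (u*w) XOR (v*w).
So we split each operand into its bit components and XOR the pairwise Nim products.
9 = 1 + 8 (as XOR of powers of 2).
12 = 4 + 8 (as XOR of powers of 2).
Using the standard Nim-product table on single bits:
  2*2 = 3,   2*4 = 8,   2*8 = 12,
  4*4 = 6,   4*8 = 11,  8*8 = 13,
and  1*x = x (identity), k*l = l*k (commutative).
Pairwise Nim products:
  1 * 4 = 4
  1 * 8 = 8
  8 * 4 = 11
  8 * 8 = 13
XOR them: 4 XOR 8 XOR 11 XOR 13 = 10.
Result: 9 * 12 = 10 (in Nim).

10


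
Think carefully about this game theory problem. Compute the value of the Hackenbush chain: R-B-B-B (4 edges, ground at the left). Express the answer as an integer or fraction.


Edges (from ground): R-B-B-B
By Berlekamp's sign-expansion rule, a Blue-Red Hackenbush stalk has the value of the surreal number whose sign sequence is the edge sequence with B -> + and R -> -.
Sign sequence: -+++
Trace the sign expansion in the surreal number tree, starting from 0:
Edge 1: R (sign -) -> bounds (-inf, 0), value = -1
Edge 2: B (sign +) -> bounds (-1, 0), value = -1/2
Edge 3: B (sign +) -> bounds (-1/2, 0), value = -1/4
Edge 4: B (sign +) -> bounds (-1/4, 0), value = -1/8
Game value = -1/8

-1/8


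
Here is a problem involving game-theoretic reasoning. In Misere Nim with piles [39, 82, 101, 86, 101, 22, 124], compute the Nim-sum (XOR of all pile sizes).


We need the XOR (exclusive or) of all pile sizes.
After XOR-ing pile 1 (size 39): 0 XOR 39 = 39
After XOR-ing pile 2 (size 82): 39 XOR 82 = 117
After XOR-ing pile 3 (size 101): 117 XOR 101 = 16
After XOR-ing pile 4 (size 86): 16 XOR 86 = 70
After XOR-ing pile 5 (size 101): 70 XOR 101 = 35
After XOR-ing pile 6 (size 22): 35 XOR 22 = 53
After XOR-ing pile 7 (size 124): 53 XOR 124 = 73
The Nim-value of this position is 73.

73


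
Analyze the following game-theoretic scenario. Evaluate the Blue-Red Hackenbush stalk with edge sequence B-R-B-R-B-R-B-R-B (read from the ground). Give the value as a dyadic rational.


Edges (from ground): B-R-B-R-B-R-B-R-B
By Berlekamp's sign-expansion rule, a Blue-Red Hackenbush stalk has the value of the surreal number whose sign sequence is the edge sequence with B -> + and R -> -.
Sign sequence: +-+-+-+-+
Trace the sign expansion in the surreal number tree, starting from 0:
Edge 1: B (sign +) -> bounds (0, +inf), value = 1
Edge 2: R (sign -) -> bounds (0, 1), value = 1/2
Edge 3: B (sign +) -> bounds (1/2, 1), value = 3/4
Edge 4: R (sign -) -> bounds (1/2, 3/4), value = 5/8
Edge 5: B (sign +) -> bounds (5/8, 3/4), value = 11/16
Edge 6: R (sign -) -> bounds (5/8, 11/16), value = 21/32
Edge 7: B (sign +) -> bounds (21/32, 11/16), value = 43/64
Edge 8: R (sign -) -> bounds (21/32, 43/64), value = 85/128
Edge 9: B (sign +) -> bounds (85/128, 43/64), value = 171/256
Game value = 171/256

171/256


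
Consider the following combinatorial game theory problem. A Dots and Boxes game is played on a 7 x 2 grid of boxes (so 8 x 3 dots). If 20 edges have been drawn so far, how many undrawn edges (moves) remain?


Grid: 7 x 2 boxes, i.e. 8 rows and 3 columns of dots.
Horizontal edges: (rows + 1) * cols = 8 * 2 = 16
Vertical edges: rows * (cols + 1) = 7 * 3 = 21
Total edges: 16 + 21 = 37
Edges drawn: 20
Remaining: 37 - 20 = 17

17


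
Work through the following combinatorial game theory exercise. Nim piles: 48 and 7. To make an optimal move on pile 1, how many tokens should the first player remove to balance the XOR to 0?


Piles: 48 and 7
Current XOR: 48 XOR 7 = 55 (non-zero, so this is an N-position).
To make the XOR zero, we need to find a move that balances the piles.
For pile 1 (size 48): target = 48 XOR 55 = 7
We reduce pile 1 from 48 to 7.
Tokens removed: 48 - 7 = 41
Verification: 7 XOR 7 = 0

41


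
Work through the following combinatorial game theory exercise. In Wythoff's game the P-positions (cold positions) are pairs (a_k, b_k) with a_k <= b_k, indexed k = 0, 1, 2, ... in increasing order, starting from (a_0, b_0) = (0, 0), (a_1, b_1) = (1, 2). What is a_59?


By Wythoff's theorem, a_k = floor(k * phi) and b_k = floor(k * phi^2) = a_k + k, where phi = (1 + sqrt(5))/2 is the golden ratio.
phi = (1 + sqrt(5))/2 = 1.618034
k = 59
k * phi = 59 * 1.618034 = 95.464005
a_59 = floor(k * phi) = 95

95
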